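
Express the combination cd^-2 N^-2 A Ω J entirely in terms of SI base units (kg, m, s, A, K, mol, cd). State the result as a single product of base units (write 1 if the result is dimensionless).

N = kg·m/s² = kg·m·s⁻² (force = mass × acceleration).
So N⁻² = kg⁻²·m⁻²·s⁴.
Ω = V/A (resistance = voltage per current),
    = kg·m²·s⁻³·A⁻².
J = N·m (work = force × distance),
    = kg·m²·s⁻².
Combining: cd⁻²·N⁻²·A·Ω·J = cd⁻² · (kg⁻²·m⁻²·s⁴) · A · (kg·m²·s⁻³·A⁻²) · (kg·m²·s⁻²) = m²·s⁻¹·A⁻¹·cd⁻².

m²·s⁻¹·A⁻¹·cd⁻²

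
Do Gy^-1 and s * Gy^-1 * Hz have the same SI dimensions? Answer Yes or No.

Left side:
  Gy = m²·s⁻².
  So Gy⁻¹ = m⁻²·s².
Right side:
  Gy = J/kg (absorbed dose = energy per mass),
      = m²·s⁻².
  So Gy⁻¹ = m⁻²·s².
  Hz = 1/s = s⁻¹ (frequency is cycles per second).
  Combining: s·Gy⁻¹·Hz = s · (m⁻²·s²) · s⁻¹ = m⁻²·s².
Both reduce to m⁻²·s².

Yes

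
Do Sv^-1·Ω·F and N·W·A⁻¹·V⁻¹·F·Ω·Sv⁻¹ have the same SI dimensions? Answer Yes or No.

No

Left side:
  Sv = J/kg (equivalent dose = energy per mass),
      = m²·s⁻².
  So Sv⁻¹ = m⁻²·s².
  Ω = V/A (resistance = voltage per current),
      = kg·m²·s⁻³·A⁻².
  F = C/V (capacitance = charge per voltage),
      = A·s/(kg·m²·s⁻³·A⁻¹) (substituting C and V),
      = kg⁻¹·m⁻²·s⁴·A².
  Combining: Sv⁻¹·Ω·F = (m⁻²·s²) · (kg·m²·s⁻³·A⁻²) · (kg⁻¹·m⁻²·s⁴·A²) = m⁻²·s³.
Right side:
  N = kg·m/s² = kg·m·s⁻² (force = mass × acceleration).
  W = J/s (power = energy per time),
      = kg·m²·s⁻³.
  V = W/A (potential = power per current),
      = kg·m²·s⁻³·A⁻¹.
  So V⁻¹ = kg⁻¹·m⁻²·s³·A.
  F = C/V (capacitance = charge per voltage),
      = A·s/(kg·m²·s⁻³·A⁻¹) (substituting C and V),
      = kg⁻¹·m⁻²·s⁴·A².
  Ω = V/A (resistance = voltage per current),
      = kg·m²·s⁻³·A⁻².
  Sv = J/kg (equivalent dose = energy per mass),
      = m²·s⁻².
  So Sv⁻¹ = m⁻²·s².
  Combining: N·W·A⁻¹·V⁻¹·F·Ω·Sv⁻¹ = (kg·m·s⁻²) · (kg·m²·s⁻³) · A⁻¹ · (kg⁻¹·m⁻²·s³·A) · (kg⁻¹·m⁻²·s⁴·A²) · (kg·m²·s⁻³·A⁻²) · (m⁻²·s²) = kg·m⁻¹·s.
Left is m⁻²·s³; right is kg·m⁻¹·s — different.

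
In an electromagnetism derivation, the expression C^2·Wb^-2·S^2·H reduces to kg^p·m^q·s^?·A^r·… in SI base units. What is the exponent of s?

C = s·A.
So C² = s²·A².
Wb = kg·m²·s⁻²·A⁻¹.
So Wb⁻² = kg⁻²·m⁻⁴·s⁴·A².
S = kg⁻¹·m⁻²·s³·A².
So S² = kg⁻²·m⁻⁴·s⁶·A⁴.
H = kg·m²·s⁻²·A⁻².
Combining: C²·Wb⁻²·S²·H = (s²·A²) · (kg⁻²·m⁻⁴·s⁴·A²) · (kg⁻²·m⁻⁴·s⁶·A⁴) · (kg·m²·s⁻²·A⁻²) = kg⁻³·m⁻⁶·s¹⁰·A⁶.
The exponent of s is 10.

10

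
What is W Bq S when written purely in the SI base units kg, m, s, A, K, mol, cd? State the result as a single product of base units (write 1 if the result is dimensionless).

s⁻¹·A²

W = kg·m²·s⁻³.
Bq = s⁻¹.
S = kg⁻¹·m⁻²·s³·A².
Combining: W·Bq·S = (kg·m²·s⁻³) · s⁻¹ · (kg⁻¹·m⁻²·s³·A²) = s⁻¹·A².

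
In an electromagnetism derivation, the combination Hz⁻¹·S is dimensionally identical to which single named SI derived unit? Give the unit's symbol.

F

Hz = 1/s = s⁻¹ (frequency is cycles per second).
So Hz⁻¹ = s.
S = 1/Ω (conductance is reciprocal resistance),
    = kg⁻¹·m⁻²·s³·A².
Combining: Hz⁻¹·S = s · (kg⁻¹·m⁻²·s³·A²) = kg⁻¹·m⁻²·s⁴·A².
kg⁻¹·m⁻²·s⁴·A² is the base-SI form of the farad.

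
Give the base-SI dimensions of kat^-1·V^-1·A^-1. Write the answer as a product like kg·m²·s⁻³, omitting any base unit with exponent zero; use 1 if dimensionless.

kg⁻¹·m⁻²·s⁴·mol⁻¹

kat = s⁻¹·mol.
So kat⁻¹ = s·mol⁻¹.
V = kg·m²·s⁻³·A⁻¹.
So V⁻¹ = kg⁻¹·m⁻²·s³·A.
Combining: kat⁻¹·V⁻¹·A⁻¹ = (s·mol⁻¹) · (kg⁻¹·m⁻²·s³·A) · A⁻¹ = kg⁻¹·m⁻²·s⁴·mol⁻¹.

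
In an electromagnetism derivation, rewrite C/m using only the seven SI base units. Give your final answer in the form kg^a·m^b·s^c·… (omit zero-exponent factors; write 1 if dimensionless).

m⁻¹·s·A

C = A·s = s·A (charge = current × time).
Combining: C·m⁻¹ = (s·A) · m⁻¹ = m⁻¹·s·A.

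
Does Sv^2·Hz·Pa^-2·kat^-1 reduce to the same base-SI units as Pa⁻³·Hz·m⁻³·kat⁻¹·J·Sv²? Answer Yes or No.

Yes

Left side:
  Sv = m²·s⁻².
  So Sv² = m⁴·s⁻⁴.
  Hz = s⁻¹.
  Pa = kg·m⁻¹·s⁻².
  So Pa⁻² = kg⁻²·m²·s⁴.
  kat = s⁻¹·mol.
  So kat⁻¹ = s·mol⁻¹.
  Combining: Sv²·Hz·Pa⁻²·kat⁻¹ = (m⁴·s⁻⁴) · s⁻¹ · (kg⁻²·m²·s⁴) · (s·mol⁻¹) = kg⁻²·m⁶·mol⁻¹.
Right side:
  Pa = N/m² (pressure = force per area),
      = kg·m⁻¹·s⁻².
  So Pa⁻³ = kg⁻³·m³·s⁶.
  Hz = 1/s = s⁻¹ (frequency is cycles per second).
  kat = mol/s = s⁻¹·mol (catalytic activity).
  So kat⁻¹ = s·mol⁻¹.
  J = N·m (work = force × distance),
      = kg·m²·s⁻².
  Sv = J/kg (equivalent dose = energy per mass),
      = m²·s⁻².
  So Sv² = m⁴·s⁻⁴.
  Combining: Pa⁻³·Hz·m⁻³·kat⁻¹·J·Sv² = (kg⁻³·m³·s⁶) · s⁻¹ · m⁻³ · (s·mol⁻¹) · (kg·m²·s⁻²) · (m⁴·s⁻⁴) = kg⁻²·m⁶·mol⁻¹.
Both reduce to kg⁻²·m⁶·mol⁻¹.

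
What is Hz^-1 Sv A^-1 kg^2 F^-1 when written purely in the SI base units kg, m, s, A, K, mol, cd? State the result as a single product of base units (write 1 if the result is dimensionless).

kg³·m⁴·s⁻⁵·A⁻³

Hz = 1/s = s⁻¹ (frequency is cycles per second).
So Hz⁻¹ = s.
Sv = J/kg (equivalent dose = energy per mass),
    = m²·s⁻².
F = C/V (capacitance = charge per voltage),
    = A·s/(kg·m²·s⁻³·A⁻¹) (substituting C and V),
    = kg⁻¹·m⁻²·s⁴·A².
So F⁻¹ = kg·m²·s⁻⁴·A⁻².
Combining: Hz⁻¹·Sv·A⁻¹·kg²·F⁻¹ = s · (m²·s⁻²) · A⁻¹ · kg² · (kg·m²·s⁻⁴·A⁻²) = kg³·m⁴·s⁻⁵·A⁻³.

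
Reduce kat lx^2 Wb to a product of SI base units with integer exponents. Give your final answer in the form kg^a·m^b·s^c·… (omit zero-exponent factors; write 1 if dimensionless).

kg·m⁻²·s⁻³·A⁻¹·mol·cd²

kat = mol/s = s⁻¹·mol (catalytic activity).
lx = lm/m² (illuminance = luminous flux per area),
    = m⁻²·cd.
So lx² = m⁻⁴·cd².
Wb = V·s (flux: a volt is a weber per second),
    = kg·m²·s⁻²·A⁻¹.
Combining: kat·lx²·Wb = (s⁻¹·mol) · (m⁻⁴·cd²) · (kg·m²·s⁻²·A⁻¹) = kg·m⁻²·s⁻³·A⁻¹·mol·cd².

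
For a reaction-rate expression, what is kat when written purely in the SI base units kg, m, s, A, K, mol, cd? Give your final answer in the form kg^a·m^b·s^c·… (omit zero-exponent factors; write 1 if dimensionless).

kat = mol/s = s⁻¹·mol (catalytic activity).

s⁻¹·mol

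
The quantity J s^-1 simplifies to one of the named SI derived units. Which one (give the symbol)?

W

J = N·m (work = force × distance),
    = kg·m²·s⁻².
Combining: J·s⁻¹ = (kg·m²·s⁻²) · s⁻¹ = kg·m²·s⁻³.
kg·m²·s⁻³ is the base-SI form of the watt.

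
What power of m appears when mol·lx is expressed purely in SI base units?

lx = m⁻²·cd.
Combining: mol·lx = mol · (m⁻²·cd) = m⁻²·mol·cd.
The exponent of m is -2.

-2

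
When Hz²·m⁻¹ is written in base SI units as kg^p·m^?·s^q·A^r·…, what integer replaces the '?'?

-1

Hz = s⁻¹.
So Hz² = s⁻².
Combining: Hz²·m⁻¹ = s⁻² · m⁻¹ = m⁻¹·s⁻².
The exponent of m is -1.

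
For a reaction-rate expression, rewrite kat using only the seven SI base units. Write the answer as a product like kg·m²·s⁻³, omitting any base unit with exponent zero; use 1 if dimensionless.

kat = mol/s = s⁻¹·mol (catalytic activity).

s⁻¹·mol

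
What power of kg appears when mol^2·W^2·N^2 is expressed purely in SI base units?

4

W = kg·m²·s⁻³.
So W² = kg²·m⁴·s⁻⁶.
N = kg·m·s⁻².
So N² = kg²·m²·s⁻⁴.
Combining: mol²·W²·N² = mol² · (kg²·m⁴·s⁻⁶) · (kg²·m²·s⁻⁴) = kg⁴·m⁶·s⁻¹⁰·mol².
The exponent of kg is 4.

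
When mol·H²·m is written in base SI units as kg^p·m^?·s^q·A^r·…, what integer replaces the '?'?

5

H = Wb/A (inductance = flux per current),
    = kg·m²·s⁻²·A⁻².
So H² = kg²·m⁴·s⁻⁴·A⁻⁴.
Combining: mol·H²·m = mol · (kg²·m⁴·s⁻⁴·A⁻⁴) · m = kg²·m⁵·s⁻⁴·A⁻⁴·mol.
The exponent of m is 5.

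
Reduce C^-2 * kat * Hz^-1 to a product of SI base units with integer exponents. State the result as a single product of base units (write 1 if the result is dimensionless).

C = A·s = s·A (charge = current × time).
So C⁻² = s⁻²·A⁻².
kat = mol/s = s⁻¹·mol (catalytic activity).
Hz = 1/s = s⁻¹ (frequency is cycles per second).
So Hz⁻¹ = s.
Combining: C⁻²·kat·Hz⁻¹ = (s⁻²·A⁻²) · (s⁻¹·mol) · s = s⁻²·A⁻²·mol.

s⁻²·A⁻²·mol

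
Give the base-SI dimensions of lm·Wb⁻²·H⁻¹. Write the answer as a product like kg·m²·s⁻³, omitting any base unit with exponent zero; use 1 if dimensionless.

lm = cd·sr = cd (luminous flux; sr is dimensionless).
Wb = V·s (flux: a volt is a weber per second),
    = kg·m²·s⁻²·A⁻¹.
So Wb⁻² = kg⁻²·m⁻⁴·s⁴·A².
H = Wb/A (inductance = flux per current),
    = kg·m²·s⁻²·A⁻².
So H⁻¹ = kg⁻¹·m⁻²·s²·A².
Combining: lm·Wb⁻²·H⁻¹ = cd · (kg⁻²·m⁻⁴·s⁴·A²) · (kg⁻¹·m⁻²·s²·A²) = kg⁻³·m⁻⁶·s⁶·A⁴·cd.

kg⁻³·m⁻⁶·s⁶·A⁴·cd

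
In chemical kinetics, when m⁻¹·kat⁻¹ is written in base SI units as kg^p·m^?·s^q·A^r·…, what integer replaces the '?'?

-1

kat = s⁻¹·mol.
So kat⁻¹ = s·mol⁻¹.
Combining: m⁻¹·kat⁻¹ = m⁻¹ · (s·mol⁻¹) = m⁻¹·s·mol⁻¹.
The exponent of m is -1.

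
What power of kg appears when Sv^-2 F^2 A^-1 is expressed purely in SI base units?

Sv = J/kg (equivalent dose = energy per mass),
    = m²·s⁻².
So Sv⁻² = m⁻⁴·s⁴.
F = C/V (capacitance = charge per voltage),
    = A·s/(kg·m²·s⁻³·A⁻¹) (substituting C and V),
    = kg⁻¹·m⁻²·s⁴·A².
So F² = kg⁻²·m⁻⁴·s⁸·A⁴.
Combining: Sv⁻²·F²·A⁻¹ = (m⁻⁴·s⁴) · (kg⁻²·m⁻⁴·s⁸·A⁴) · A⁻¹ = kg⁻²·m⁻⁸·s¹²·A³.
The exponent of kg is -2.

-2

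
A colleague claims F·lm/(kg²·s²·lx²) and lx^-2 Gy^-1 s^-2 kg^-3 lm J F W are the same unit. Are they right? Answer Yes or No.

Left side:
  F = C/V (capacitance = charge per voltage),
      = A·s/(kg·m²·s⁻³·A⁻¹) (substituting C and V),
      = kg⁻¹·m⁻²·s⁴·A².
  lx = lm/m² (illuminance = luminous flux per area),
      = m⁻²·cd.
  So lx⁻² = m⁴·cd⁻².
  lm = cd·sr = cd (luminous flux; sr is dimensionless).
  Combining: F·kg⁻²·s⁻²·lx⁻²·lm = (kg⁻¹·m⁻²·s⁴·A²) · kg⁻² · s⁻² · (m⁴·cd⁻²) · cd = kg⁻³·m²·s²·A²·cd⁻¹.
Right side:
  lx = m⁻²·cd.
  So lx⁻² = m⁴·cd⁻².
  Gy = m²·s⁻².
  So Gy⁻¹ = m⁻²·s².
  lm = cd.
  J = kg·m²·s⁻².
  F = kg⁻¹·m⁻²·s⁴·A².
  W = kg·m²·s⁻³.
  Combining: lx⁻²·Gy⁻¹·s⁻²·kg⁻³·lm·J·F·W = (m⁴·cd⁻²) · (m⁻²·s²) · s⁻² · kg⁻³ · cd · (kg·m²·s⁻²) · (kg⁻¹·m⁻²·s⁴·A²) · (kg·m²·s⁻³) = kg⁻²·m⁴·s⁻¹·A²·cd⁻¹.
Left is kg⁻³·m²·s²·A²·cd⁻¹; right is kg⁻²·m⁴·s⁻¹·A²·cd⁻¹ — different.

No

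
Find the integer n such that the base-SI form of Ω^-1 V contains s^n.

0

Ω = V/A (resistance = voltage per current),
    = kg·m²·s⁻³·A⁻².
So Ω⁻¹ = kg⁻¹·m⁻²·s³·A².
V = W/A (potential = power per current),
    = kg·m²·s⁻³·A⁻¹.
Combining: Ω⁻¹·V = (kg⁻¹·m⁻²·s³·A²) · (kg·m²·s⁻³·A⁻¹) = A.
The exponent of s is 0.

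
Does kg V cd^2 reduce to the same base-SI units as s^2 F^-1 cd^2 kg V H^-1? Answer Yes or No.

Left side:
  V = W/A (potential = power per current),
      = kg·m²·s⁻³·A⁻¹.
  Combining: kg·V·cd² = kg · (kg·m²·s⁻³·A⁻¹) · cd² = kg²·m²·s⁻³·A⁻¹·cd².
Right side:
  F = C/V (capacitance = charge per voltage),
      = A·s/(kg·m²·s⁻³·A⁻¹) (substituting C and V),
      = kg⁻¹·m⁻²·s⁴·A².
  So F⁻¹ = kg·m²·s⁻⁴·A⁻².
  V = W/A (potential = power per current),
      = kg·m²·s⁻³·A⁻¹.
  H = Wb/A (inductance = flux per current),
      = kg·m²·s⁻²·A⁻².
  So H⁻¹ = kg⁻¹·m⁻²·s²·A².
  Combining: s²·F⁻¹·cd²·kg·V·H⁻¹ = s² · (kg·m²·s⁻⁴·A⁻²) · cd² · kg · (kg·m²·s⁻³·A⁻¹) · (kg⁻¹·m⁻²·s²·A²) = kg²·m²·s⁻³·A⁻¹·cd².
Both reduce to kg²·m²·s⁻³·A⁻¹·cd².

Yes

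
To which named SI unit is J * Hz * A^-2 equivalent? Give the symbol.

J = kg·m²·s⁻².
Hz = s⁻¹.
Combining: J·Hz·A⁻² = (kg·m²·s⁻²) · s⁻¹ · A⁻² = kg·m²·s⁻³·A⁻².
kg·m²·s⁻³·A⁻² is the base-SI form of the ohm.

Ω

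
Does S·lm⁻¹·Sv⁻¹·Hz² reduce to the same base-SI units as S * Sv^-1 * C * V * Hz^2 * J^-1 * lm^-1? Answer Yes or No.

Left side:
  S = 1/Ω (conductance is reciprocal resistance),
      = kg⁻¹·m⁻²·s³·A².
  lm = cd·sr = cd (luminous flux; sr is dimensionless).
  So lm⁻¹ = cd⁻¹.
  Sv = J/kg (equivalent dose = energy per mass),
      = m²·s⁻².
  So Sv⁻¹ = m⁻²·s².
  Hz = 1/s = s⁻¹ (frequency is cycles per second).
  So Hz² = s⁻².
  Combining: S·lm⁻¹·Sv⁻¹·Hz² = (kg⁻¹·m⁻²·s³·A²) · cd⁻¹ · (m⁻²·s²) · s⁻² = kg⁻¹·m⁻⁴·s³·A²·cd⁻¹.
Right side:
  S = 1/Ω (conductance is reciprocal resistance),
      = kg⁻¹·m⁻²·s³·A².
  Sv = J/kg (equivalent dose = energy per mass),
      = m²·s⁻².
  So Sv⁻¹ = m⁻²·s².
  C = A·s = s·A (charge = current × time).
  V = W/A (potential = power per current),
      = kg·m²·s⁻³·A⁻¹.
  Hz = 1/s = s⁻¹ (frequency is cycles per second).
  So Hz² = s⁻².
  J = N·m (work = force × distance),
      = kg·m²·s⁻².
  So J⁻¹ = kg⁻¹·m⁻²·s².
  lm = cd·sr = cd (luminous flux; sr is dimensionless).
  So lm⁻¹ = cd⁻¹.
  Combining: S·Sv⁻¹·C·V·Hz²·J⁻¹·lm⁻¹ = (kg⁻¹·m⁻²·s³·A²) · (m⁻²·s²) · (s·A) · (kg·m²·s⁻³·A⁻¹) · s⁻² · (kg⁻¹·m⁻²·s²) · cd⁻¹ = kg⁻¹·m⁻⁴·s³·A²·cd⁻¹.
Both reduce to kg⁻¹·m⁻⁴·s³·A²·cd⁻¹.

Yes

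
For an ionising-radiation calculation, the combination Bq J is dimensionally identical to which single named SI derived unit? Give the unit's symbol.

Bq = 1/s = s⁻¹ (activity is decays per second).
J = N·m (work = force × distance),
    = kg·m²·s⁻².
Combining: Bq·J = s⁻¹ · (kg·m²·s⁻²) = kg·m²·s⁻³.
kg·m²·s⁻³ is the base-SI form of the watt.

W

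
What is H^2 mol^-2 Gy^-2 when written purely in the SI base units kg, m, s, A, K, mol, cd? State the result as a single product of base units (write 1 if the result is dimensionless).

H = Wb/A (inductance = flux per current),
    = kg·m²·s⁻²·A⁻².
So H² = kg²·m⁴·s⁻⁴·A⁻⁴.
Gy = J/kg (absorbed dose = energy per mass),
    = m²·s⁻².
So Gy⁻² = m⁻⁴·s⁴.
Combining: H²·mol⁻²·Gy⁻² = (kg²·m⁴·s⁻⁴·A⁻⁴) · mol⁻² · (m⁻⁴·s⁴) = kg²·A⁻⁴·mol⁻².

kg²·A⁻⁴·mol⁻²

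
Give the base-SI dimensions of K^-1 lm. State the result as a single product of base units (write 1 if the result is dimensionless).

lm = cd·sr = cd (luminous flux; sr is dimensionless).
Combining: K⁻¹·lm = K⁻¹ · cd = K⁻¹·cd.

K⁻¹·cd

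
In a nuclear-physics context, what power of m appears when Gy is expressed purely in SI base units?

Gy = J/kg (absorbed dose = energy per mass),
    = m²·s⁻².
The exponent of m is 2.

2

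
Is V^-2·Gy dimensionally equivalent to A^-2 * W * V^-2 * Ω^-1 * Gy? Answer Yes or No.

Left side:
  V = kg·m²·s⁻³·A⁻¹.
  So V⁻² = kg⁻²·m⁻⁴·s⁶·A².
  Gy = m²·s⁻².
  Combining: V⁻²·Gy = (kg⁻²·m⁻⁴·s⁶·A²) · (m²·s⁻²) = kg⁻²·m⁻²·s⁴·A².
Right side:
  W = J/s (power = energy per time),
      = kg·m²·s⁻³.
  V = W/A (potential = power per current),
      = kg·m²·s⁻³·A⁻¹.
  So V⁻² = kg⁻²·m⁻⁴·s⁶·A².
  Ω = V/A (resistance = voltage per current),
      = kg·m²·s⁻³·A⁻².
  So Ω⁻¹ = kg⁻¹·m⁻²·s³·A².
  Gy = J/kg (absorbed dose = energy per mass),
      = m²·s⁻².
  Combining: A⁻²·W·V⁻²·Ω⁻¹·Gy = A⁻² · (kg·m²·s⁻³) · (kg⁻²·m⁻⁴·s⁶·A²) · (kg⁻¹·m⁻²·s³·A²) · (m²·s⁻²) = kg⁻²·m⁻²·s⁴·A².
Both reduce to kg⁻²·m⁻²·s⁴·A².

Yes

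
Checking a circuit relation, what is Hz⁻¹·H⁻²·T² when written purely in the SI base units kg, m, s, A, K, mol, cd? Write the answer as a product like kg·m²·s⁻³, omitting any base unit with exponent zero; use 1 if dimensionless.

Hz = 1/s = s⁻¹ (frequency is cycles per second).
So Hz⁻¹ = s.
H = Wb/A (inductance = flux per current),
    = kg·m²·s⁻²·A⁻².
So H⁻² = kg⁻²·m⁻⁴·s⁴·A⁴.
T = Wb/m² (flux density = flux per area),
    = kg·s⁻²·A⁻¹.
So T² = kg²·s⁻⁴·A⁻².
Combining: Hz⁻¹·H⁻²·T² = s · (kg⁻²·m⁻⁴·s⁴·A⁴) · (kg²·s⁻⁴·A⁻²) = m⁻⁴·s·A².

m⁻⁴·s·A²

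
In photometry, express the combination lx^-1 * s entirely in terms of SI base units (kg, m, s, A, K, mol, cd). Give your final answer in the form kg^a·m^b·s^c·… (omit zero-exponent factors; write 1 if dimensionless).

lx = lm/m² (illuminance = luminous flux per area),
    = m⁻²·cd.
So lx⁻¹ = m²·cd⁻¹.
Combining: lx⁻¹·s = (m²·cd⁻¹) · s = m²·s·cd⁻¹.

m²·s·cd⁻¹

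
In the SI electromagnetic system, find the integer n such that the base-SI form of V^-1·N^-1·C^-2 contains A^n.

-1

V = W/A (potential = power per current),
    = kg·m²·s⁻³·A⁻¹.
So V⁻¹ = kg⁻¹·m⁻²·s³·A.
N = kg·m/s² = kg·m·s⁻² (force = mass × acceleration).
So N⁻¹ = kg⁻¹·m⁻¹·s².
C = A·s = s·A (charge = current × time).
So C⁻² = s⁻²·A⁻².
Combining: V⁻¹·N⁻¹·C⁻² = (kg⁻¹·m⁻²·s³·A) · (kg⁻¹·m⁻¹·s²) · (s⁻²·A⁻²) = kg⁻²·m⁻³·s³·A⁻¹.
The exponent of A is -1.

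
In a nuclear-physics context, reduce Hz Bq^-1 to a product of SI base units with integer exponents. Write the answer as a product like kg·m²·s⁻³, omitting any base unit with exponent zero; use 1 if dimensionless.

1

Hz = 1/s = s⁻¹ (frequency is cycles per second).
Bq = 1/s = s⁻¹ (activity is decays per second).
So Bq⁻¹ = s.
Combining: Hz·Bq⁻¹ = s⁻¹ · s = 1.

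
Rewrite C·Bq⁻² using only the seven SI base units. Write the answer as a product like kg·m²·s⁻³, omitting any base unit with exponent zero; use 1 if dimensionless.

C = A·s = s·A (charge = current × time).
Bq = 1/s = s⁻¹ (activity is decays per second).
So Bq⁻² = s².
Combining: C·Bq⁻² = (s·A) · s² = s³·A.

s³·A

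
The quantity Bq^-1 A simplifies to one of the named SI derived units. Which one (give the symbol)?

C

Bq = 1/s = s⁻¹ (activity is decays per second).
So Bq⁻¹ = s.
Combining: Bq⁻¹·A = s · A = s·A.
s·A is the base-SI form of the coulomb.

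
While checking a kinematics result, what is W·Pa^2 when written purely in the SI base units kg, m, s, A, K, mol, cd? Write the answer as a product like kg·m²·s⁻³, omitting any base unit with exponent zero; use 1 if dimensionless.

W = kg·m²·s⁻³.
Pa = kg·m⁻¹·s⁻².
So Pa² = kg²·m⁻²·s⁻⁴.
Combining: W·Pa² = (kg·m²·s⁻³) · (kg²·m⁻²·s⁻⁴) = kg³·s⁻⁷.

kg³·s⁻⁷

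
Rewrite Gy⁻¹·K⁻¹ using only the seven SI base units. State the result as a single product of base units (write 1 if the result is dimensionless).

Gy = m²·s⁻².
So Gy⁻¹ = m⁻²·s².
Combining: Gy⁻¹·K⁻¹ = (m⁻²·s²) · K⁻¹ = m⁻²·s²·K⁻¹.

m⁻²·s²·K⁻¹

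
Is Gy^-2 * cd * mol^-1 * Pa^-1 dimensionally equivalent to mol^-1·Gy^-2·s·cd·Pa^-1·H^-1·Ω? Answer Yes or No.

Yes

Left side:
  Gy = J/kg (absorbed dose = energy per mass),
      = m²·s⁻².
  So Gy⁻² = m⁻⁴·s⁴.
  Pa = N/m² (pressure = force per area),
      = kg·m⁻¹·s⁻².
  So Pa⁻¹ = kg⁻¹·m·s².
  Combining: Gy⁻²·cd·mol⁻¹·Pa⁻¹ = (m⁻⁴·s⁴) · cd · mol⁻¹ · (kg⁻¹·m·s²) = kg⁻¹·m⁻³·s⁶·mol⁻¹·cd.
Right side:
  Gy = J/kg (absorbed dose = energy per mass),
      = m²·s⁻².
  So Gy⁻² = m⁻⁴·s⁴.
  Pa = N/m² (pressure = force per area),
      = kg·m⁻¹·s⁻².
  So Pa⁻¹ = kg⁻¹·m·s².
  H = Wb/A (inductance = flux per current),
      = kg·m²·s⁻²·A⁻².
  So H⁻¹ = kg⁻¹·m⁻²·s²·A².
  Ω = V/A (resistance = voltage per current),
      = kg·m²·s⁻³·A⁻².
  Combining: mol⁻¹·Gy⁻²·s·cd·Pa⁻¹·H⁻¹·Ω = mol⁻¹ · (m⁻⁴·s⁴) · s · cd · (kg⁻¹·m·s²) · (kg⁻¹·m⁻²·s²·A²) · (kg·m²·s⁻³·A⁻²) = kg⁻¹·m⁻³·s⁶·mol⁻¹·cd.
Both reduce to kg⁻¹·m⁻³·s⁶·mol⁻¹·cd.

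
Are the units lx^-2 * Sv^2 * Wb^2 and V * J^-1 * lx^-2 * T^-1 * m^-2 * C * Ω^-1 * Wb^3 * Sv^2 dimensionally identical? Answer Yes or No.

No

Left side:
  lx = lm/m² (illuminance = luminous flux per area),
      = m⁻²·cd.
  So lx⁻² = m⁴·cd⁻².
  Sv = J/kg (equivalent dose = energy per mass),
      = m²·s⁻².
  So Sv² = m⁴·s⁻⁴.
  Wb = V·s (flux: a volt is a weber per second),
      = kg·m²·s⁻²·A⁻¹.
  So Wb² = kg²·m⁴·s⁻⁴·A⁻².
  Combining: lx⁻²·Sv²·Wb² = (m⁴·cd⁻²) · (m⁴·s⁻⁴) · (kg²·m⁴·s⁻⁴·A⁻²) = kg²·m¹²·s⁻⁸·A⁻²·cd⁻².
Right side:
  V = W/A (potential = power per current),
      = kg·m²·s⁻³·A⁻¹.
  J = N·m (work = force × distance),
      = kg·m²·s⁻².
  So J⁻¹ = kg⁻¹·m⁻²·s².
  lx = lm/m² (illuminance = luminous flux per area),
      = m⁻²·cd.
  So lx⁻² = m⁴·cd⁻².
  T = Wb/m² (flux density = flux per area),
      = kg·s⁻²·A⁻¹.
  So T⁻¹ = kg⁻¹·s²·A.
  C = A·s = s·A (charge = current × time).
  Ω = V/A (resistance = voltage per current),
      = kg·m²·s⁻³·A⁻².
  So Ω⁻¹ = kg⁻¹·m⁻²·s³·A².
  Wb = V·s (flux: a volt is a weber per second),
      = kg·m²·s⁻²·A⁻¹.
  So Wb³ = kg³·m⁶·s⁻⁶·A⁻³.
  Sv = J/kg (equivalent dose = energy per mass),
      = m²·s⁻².
  So Sv² = m⁴·s⁻⁴.
  Combining: V·J⁻¹·lx⁻²·T⁻¹·m⁻²·C·Ω⁻¹·Wb³·Sv² = (kg·m²·s⁻³·A⁻¹) · (kg⁻¹·m⁻²·s²) · (m⁴·cd⁻²) · (kg⁻¹·s²·A) · m⁻² · (s·A) · (kg⁻¹·m⁻²·s³·A²) · (kg³·m⁶·s⁻⁶·A⁻³) · (m⁴·s⁻⁴) = kg·m¹⁰·s⁻⁵·cd⁻².
Left is kg²·m¹²·s⁻⁸·A⁻²·cd⁻²; right is kg·m¹⁰·s⁻⁵·cd⁻² — different.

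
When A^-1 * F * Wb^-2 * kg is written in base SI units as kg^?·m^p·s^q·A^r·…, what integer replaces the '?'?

-2

F = C/V (capacitance = charge per voltage),
    = A·s/(kg·m²·s⁻³·A⁻¹) (substituting C and V),
    = kg⁻¹·m⁻²·s⁴·A².
Wb = V·s (flux: a volt is a weber per second),
    = kg·m²·s⁻²·A⁻¹.
So Wb⁻² = kg⁻²·m⁻⁴·s⁴·A².
Combining: A⁻¹·F·Wb⁻²·kg = A⁻¹ · (kg⁻¹·m⁻²·s⁴·A²) · (kg⁻²·m⁻⁴·s⁴·A²) · kg = kg⁻²·m⁻⁶·s⁸·A³.
The exponent of kg is -2.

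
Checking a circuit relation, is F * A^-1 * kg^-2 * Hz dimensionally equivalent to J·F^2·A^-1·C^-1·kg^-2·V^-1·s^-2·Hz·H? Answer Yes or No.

Left side:
  F = C/V (capacitance = charge per voltage),
      = A·s/(kg·m²·s⁻³·A⁻¹) (substituting C and V),
      = kg⁻¹·m⁻²·s⁴·A².
  Hz = 1/s = s⁻¹ (frequency is cycles per second).
  Combining: F·A⁻¹·kg⁻²·Hz = (kg⁻¹·m⁻²·s⁴·A²) · A⁻¹ · kg⁻² · s⁻¹ = kg⁻³·m⁻²·s³·A.
Right side:
  J = kg·m²·s⁻².
  F = kg⁻¹·m⁻²·s⁴·A².
  So F² = kg⁻²·m⁻⁴·s⁸·A⁴.
  C = s·A.
  So C⁻¹ = s⁻¹·A⁻¹.
  V = kg·m²·s⁻³·A⁻¹.
  So V⁻¹ = kg⁻¹·m⁻²·s³·A.
  Hz = s⁻¹.
  H = kg·m²·s⁻²·A⁻².
  Combining: J·F²·A⁻¹·C⁻¹·kg⁻²·V⁻¹·s⁻²·Hz·H = (kg·m²·s⁻²) · (kg⁻²·m⁻⁴·s⁸·A⁴) · A⁻¹ · (s⁻¹·A⁻¹) · kg⁻² · (kg⁻¹·m⁻²·s³·A) · s⁻² · s⁻¹ · (kg·m²·s⁻²·A⁻²) = kg⁻³·m⁻²·s³·A.
Both reduce to kg⁻³·m⁻²·s³·A.

Yes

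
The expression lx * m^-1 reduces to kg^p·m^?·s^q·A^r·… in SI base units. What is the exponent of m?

-3

lx = lm/m² (illuminance = luminous flux per area),
    = m⁻²·cd.
Combining: lx·m⁻¹ = (m⁻²·cd) · m⁻¹ = m⁻³·cd.
The exponent of m is -3.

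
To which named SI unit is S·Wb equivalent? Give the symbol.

S = kg⁻¹·m⁻²·s³·A².
Wb = kg·m²·s⁻²·A⁻¹.
Combining: S·Wb = (kg⁻¹·m⁻²·s³·A²) · (kg·m²·s⁻²·A⁻¹) = s·A.
s·A is the base-SI form of the coulomb.

C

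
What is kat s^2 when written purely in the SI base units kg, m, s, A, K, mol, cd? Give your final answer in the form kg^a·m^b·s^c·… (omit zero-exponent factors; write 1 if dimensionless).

kat = mol/s = s⁻¹·mol (catalytic activity).
Combining: kat·s² = (s⁻¹·mol) · s² = s·mol.

s·mol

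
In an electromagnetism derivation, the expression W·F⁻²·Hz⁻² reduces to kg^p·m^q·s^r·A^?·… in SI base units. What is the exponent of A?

-4

W = J/s (power = energy per time),
    = kg·m²·s⁻³.
F = C/V (capacitance = charge per voltage),
    = A·s/(kg·m²·s⁻³·A⁻¹) (substituting C and V),
    = kg⁻¹·m⁻²·s⁴·A².
So F⁻² = kg²·m⁴·s⁻⁸·A⁻⁴.
Hz = 1/s = s⁻¹ (frequency is cycles per second).
So Hz⁻² = s².
Combining: W·F⁻²·Hz⁻² = (kg·m²·s⁻³) · (kg²·m⁴·s⁻⁸·A⁻⁴) · s² = kg³·m⁶·s⁻⁹·A⁻⁴.
The exponent of A is -4.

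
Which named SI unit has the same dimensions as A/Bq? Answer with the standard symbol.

Bq = 1/s = s⁻¹ (activity is decays per second).
So Bq⁻¹ = s.
Combining: Bq⁻¹·A = s · A = s·A.
s·A is the base-SI form of the coulomb.

C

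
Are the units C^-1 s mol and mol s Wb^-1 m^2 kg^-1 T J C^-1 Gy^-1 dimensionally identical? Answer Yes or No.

Left side:
  C = s·A.
  So C⁻¹ = s⁻¹·A⁻¹.
  Combining: C⁻¹·s·mol = (s⁻¹·A⁻¹) · s · mol = A⁻¹·mol.
Right side:
  Wb = V·s (flux: a volt is a weber per second),
      = kg·m²·s⁻²·A⁻¹.
  So Wb⁻¹ = kg⁻¹·m⁻²·s²·A.
  T = Wb/m² (flux density = flux per area),
      = kg·s⁻²·A⁻¹.
  J = N·m (work = force × distance),
      = kg·m²·s⁻².
  C = A·s = s·A (charge = current × time).
  So C⁻¹ = s⁻¹·A⁻¹.
  Gy = J/kg (absorbed dose = energy per mass),
      = m²·s⁻².
  So Gy⁻¹ = m⁻²·s².
  Combining: mol·s·Wb⁻¹·m²·kg⁻¹·T·J·C⁻¹·Gy⁻¹ = mol · s · (kg⁻¹·m⁻²·s²·A) · m² · kg⁻¹ · (kg·s⁻²·A⁻¹) · (kg·m²·s⁻²) · (s⁻¹·A⁻¹) · (m⁻²·s²) = A⁻¹·mol.
Both reduce to A⁻¹·mol.

Yes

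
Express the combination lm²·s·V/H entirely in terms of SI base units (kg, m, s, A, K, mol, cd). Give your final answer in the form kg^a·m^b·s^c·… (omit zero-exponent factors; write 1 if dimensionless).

A·cd²

lm = cd·sr = cd (luminous flux; sr is dimensionless).
So lm² = cd².
H = Wb/A (inductance = flux per current),
    = kg·m²·s⁻²·A⁻².
So H⁻¹ = kg⁻¹·m⁻²·s²·A².
V = W/A (potential = power per current),
    = kg·m²·s⁻³·A⁻¹.
Combining: lm²·H⁻¹·s·V = cd² · (kg⁻¹·m⁻²·s²·A²) · s · (kg·m²·s⁻³·A⁻¹) = A·cd².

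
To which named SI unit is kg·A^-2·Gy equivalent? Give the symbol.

Gy = J/kg (absorbed dose = energy per mass),
    = m²·s⁻².
Combining: kg·A⁻²·Gy = kg · A⁻² · (m²·s⁻²) = kg·m²·s⁻²·A⁻².
kg·m²·s⁻²·A⁻² is the base-SI form of the henry.

H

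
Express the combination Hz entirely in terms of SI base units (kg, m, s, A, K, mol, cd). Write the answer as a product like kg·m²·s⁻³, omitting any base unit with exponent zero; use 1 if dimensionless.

s⁻¹

Hz = 1/s = s⁻¹ (frequency is cycles per second).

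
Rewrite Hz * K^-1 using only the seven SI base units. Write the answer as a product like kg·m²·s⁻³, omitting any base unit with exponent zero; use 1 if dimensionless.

s⁻¹·K⁻¹

Hz = 1/s = s⁻¹ (frequency is cycles per second).
Combining: Hz·K⁻¹ = s⁻¹ · K⁻¹ = s⁻¹·K⁻¹.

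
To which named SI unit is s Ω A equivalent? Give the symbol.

Wb

Ω = kg·m²·s⁻³·A⁻².
Combining: s·Ω·A = s · (kg·m²·s⁻³·A⁻²) · A = kg·m²·s⁻²·A⁻¹.
kg·m²·s⁻²·A⁻¹ is the base-SI form of the weber.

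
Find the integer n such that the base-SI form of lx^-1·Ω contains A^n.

-2

lx = lm/m² (illuminance = luminous flux per area),
    = m⁻²·cd.
So lx⁻¹ = m²·cd⁻¹.
Ω = V/A (resistance = voltage per current),
    = kg·m²·s⁻³·A⁻².
Combining: lx⁻¹·Ω = (m²·cd⁻¹) · (kg·m²·s⁻³·A⁻²) = kg·m⁴·s⁻³·A⁻²·cd⁻¹.
The exponent of A is -2.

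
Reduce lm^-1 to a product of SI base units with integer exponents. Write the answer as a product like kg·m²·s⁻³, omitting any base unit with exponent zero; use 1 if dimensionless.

cd⁻¹

lm = cd·sr = cd (luminous flux; sr is dimensionless).
So lm⁻¹ = cd⁻¹.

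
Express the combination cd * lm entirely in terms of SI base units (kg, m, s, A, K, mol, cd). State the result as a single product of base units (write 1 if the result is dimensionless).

lm = cd.
Combining: cd·lm = cd · cd = cd².

cd²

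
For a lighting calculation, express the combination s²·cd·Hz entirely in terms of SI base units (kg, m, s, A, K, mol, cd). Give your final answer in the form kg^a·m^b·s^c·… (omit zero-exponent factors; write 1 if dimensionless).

Hz = 1/s = s⁻¹ (frequency is cycles per second).
Combining: s²·cd·Hz = s² · cd · s⁻¹ = s·cd.

s·cd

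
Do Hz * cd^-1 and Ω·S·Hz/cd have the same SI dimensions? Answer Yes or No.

Left side:
  Hz = 1/s = s⁻¹ (frequency is cycles per second).
  Combining: Hz·cd⁻¹ = s⁻¹ · cd⁻¹ = s⁻¹·cd⁻¹.
Right side:
  Ω = kg·m²·s⁻³·A⁻².
  S = kg⁻¹·m⁻²·s³·A².
  Hz = s⁻¹.
  Combining: Ω·cd⁻¹·S·Hz = (kg·m²·s⁻³·A⁻²) · cd⁻¹ · (kg⁻¹·m⁻²·s³·A²) · s⁻¹ = s⁻¹·cd⁻¹.
Both reduce to s⁻¹·cd⁻¹.

Yes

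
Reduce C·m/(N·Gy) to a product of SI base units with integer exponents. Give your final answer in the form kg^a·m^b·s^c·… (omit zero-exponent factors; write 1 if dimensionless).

N = kg·m·s⁻².
So N⁻¹ = kg⁻¹·m⁻¹·s².
Gy = m²·s⁻².
So Gy⁻¹ = m⁻²·s².
C = s·A.
Combining: N⁻¹·Gy⁻¹·C·m = (kg⁻¹·m⁻¹·s²) · (m⁻²·s²) · (s·A) · m = kg⁻¹·m⁻²·s⁵·A.

kg⁻¹·m⁻²·s⁵·A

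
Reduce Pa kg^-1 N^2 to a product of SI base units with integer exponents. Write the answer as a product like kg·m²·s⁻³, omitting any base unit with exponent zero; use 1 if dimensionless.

Pa = kg·m⁻¹·s⁻².
N = kg·m·s⁻².
So N² = kg²·m²·s⁻⁴.
Combining: Pa·kg⁻¹·N² = (kg·m⁻¹·s⁻²) · kg⁻¹ · (kg²·m²·s⁻⁴) = kg²·m·s⁻⁶.

kg²·m·s⁻⁶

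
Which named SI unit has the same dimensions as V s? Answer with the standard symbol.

Wb

V = kg·m²·s⁻³·A⁻¹.
Combining: V·s = (kg·m²·s⁻³·A⁻¹) · s = kg·m²·s⁻²·A⁻¹.
kg·m²·s⁻²·A⁻¹ is the base-SI form of the weber.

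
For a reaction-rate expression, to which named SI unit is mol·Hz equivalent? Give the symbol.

kat

Hz = 1/s = s⁻¹ (frequency is cycles per second).
Combining: mol·Hz = mol · s⁻¹ = s⁻¹·mol.
s⁻¹·mol is the base-SI form of the katal.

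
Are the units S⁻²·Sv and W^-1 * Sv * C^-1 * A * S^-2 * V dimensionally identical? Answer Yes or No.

Left side:
  S = 1/Ω (conductance is reciprocal resistance),
      = kg⁻¹·m⁻²·s³·A².
  So S⁻² = kg²·m⁴·s⁻⁶·A⁻⁴.
  Sv = J/kg (equivalent dose = energy per mass),
      = m²·s⁻².
  Combining: S⁻²·Sv = (kg²·m⁴·s⁻⁶·A⁻⁴) · (m²·s⁻²) = kg²·m⁶·s⁻⁸·A⁻⁴.
Right side:
  W = J/s (power = energy per time),
      = kg·m²·s⁻³.
  So W⁻¹ = kg⁻¹·m⁻²·s³.
  Sv = J/kg (equivalent dose = energy per mass),
      = m²·s⁻².
  C = A·s = s·A (charge = current × time).
  So C⁻¹ = s⁻¹·A⁻¹.
  S = 1/Ω (conductance is reciprocal resistance),
      = kg⁻¹·m⁻²·s³·A².
  So S⁻² = kg²·m⁴·s⁻⁶·A⁻⁴.
  V = W/A (potential = power per current),
      = kg·m²·s⁻³·A⁻¹.
  Combining: W⁻¹·Sv·C⁻¹·A·S⁻²·V = (kg⁻¹·m⁻²·s³) · (m²·s⁻²) · (s⁻¹·A⁻¹) · A · (kg²·m⁴·s⁻⁶·A⁻⁴) · (kg·m²·s⁻³·A⁻¹) = kg²·m⁶·s⁻⁹·A⁻⁵.
Left is kg²·m⁶·s⁻⁸·A⁻⁴; right is kg²·m⁶·s⁻⁹·A⁻⁵ — different.

No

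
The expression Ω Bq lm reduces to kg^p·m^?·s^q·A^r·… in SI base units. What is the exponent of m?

Ω = V/A (resistance = voltage per current),
    = kg·m²·s⁻³·A⁻².
Bq = 1/s = s⁻¹ (activity is decays per second).
lm = cd·sr = cd (luminous flux; sr is dimensionless).
Combining: Ω·Bq·lm = (kg·m²·s⁻³·A⁻²) · s⁻¹ · cd = kg·m²·s⁻⁴·A⁻²·cd.
The exponent of m is 2.

2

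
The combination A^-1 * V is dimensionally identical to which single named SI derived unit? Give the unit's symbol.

V = kg·m²·s⁻³·A⁻¹.
Combining: A⁻¹·V = A⁻¹ · (kg·m²·s⁻³·A⁻¹) = kg·m²·s⁻³·A⁻².
kg·m²·s⁻³·A⁻² is the base-SI form of the ohm.

Ω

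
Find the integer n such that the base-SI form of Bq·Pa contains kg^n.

1

Bq = 1/s = s⁻¹ (activity is decays per second).
Pa = N/m² (pressure = force per area),
    = kg·m⁻¹·s⁻².
Combining: Bq·Pa = s⁻¹ · (kg·m⁻¹·s⁻²) = kg·m⁻¹·s⁻³.
The exponent of kg is 1.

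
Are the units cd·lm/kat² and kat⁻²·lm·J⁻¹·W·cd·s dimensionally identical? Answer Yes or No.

Left side:
  lm = cd·sr = cd (luminous flux; sr is dimensionless).
  kat = mol/s = s⁻¹·mol (catalytic activity).
  So kat⁻² = s²·mol⁻².
  Combining: cd·lm·kat⁻² = cd · cd · (s²·mol⁻²) = s²·mol⁻²·cd².
Right side:
  kat = mol/s = s⁻¹·mol (catalytic activity).
  So kat⁻² = s²·mol⁻².
  lm = cd·sr = cd (luminous flux; sr is dimensionless).
  J = N·m (work = force × distance),
      = kg·m²·s⁻².
  So J⁻¹ = kg⁻¹·m⁻²·s².
  W = J/s (power = energy per time),
      = kg·m²·s⁻³.
  Combining: kat⁻²·lm·J⁻¹·W·cd·s = (s²·mol⁻²) · cd · (kg⁻¹·m⁻²·s²) · (kg·m²·s⁻³) · cd · s = s²·mol⁻²·cd².
Both reduce to s²·mol⁻²·cd².

Yes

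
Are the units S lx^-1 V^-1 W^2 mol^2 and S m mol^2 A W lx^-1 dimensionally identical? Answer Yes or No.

No

Left side:
  S = 1/Ω (conductance is reciprocal resistance),
      = kg⁻¹·m⁻²·s³·A².
  lx = lm/m² (illuminance = luminous flux per area),
      = m⁻²·cd.
  So lx⁻¹ = m²·cd⁻¹.
  V = W/A (potential = power per current),
      = kg·m²·s⁻³·A⁻¹.
  So V⁻¹ = kg⁻¹·m⁻²·s³·A.
  W = J/s (power = energy per time),
      = kg·m²·s⁻³.
  So W² = kg²·m⁴·s⁻⁶.
  Combining: S·lx⁻¹·V⁻¹·W²·mol² = (kg⁻¹·m⁻²·s³·A²) · (m²·cd⁻¹) · (kg⁻¹·m⁻²·s³·A) · (kg²·m⁴·s⁻⁶) · mol² = m²·A³·mol²·cd⁻¹.
Right side:
  S = kg⁻¹·m⁻²·s³·A².
  W = kg·m²·s⁻³.
  lx = m⁻²·cd.
  So lx⁻¹ = m²·cd⁻¹.
  Combining: S·m·mol²·A·W·lx⁻¹ = (kg⁻¹·m⁻²·s³·A²) · m · mol² · A · (kg·m²·s⁻³) · (m²·cd⁻¹) = m³·A³·mol²·cd⁻¹.
Left is m²·A³·mol²·cd⁻¹; right is m³·A³·mol²·cd⁻¹ — different.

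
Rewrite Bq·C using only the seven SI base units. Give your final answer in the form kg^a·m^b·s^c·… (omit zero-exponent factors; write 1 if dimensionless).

Bq = s⁻¹.
C = s·A.
Combining: Bq·C = s⁻¹ · (s·A) = A.

A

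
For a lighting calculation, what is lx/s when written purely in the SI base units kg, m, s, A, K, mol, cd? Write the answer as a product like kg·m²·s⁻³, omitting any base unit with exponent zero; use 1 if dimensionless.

lx = lm/m² (illuminance = luminous flux per area),
    = m⁻²·cd.
Combining: lx·s⁻¹ = (m⁻²·cd) · s⁻¹ = m⁻²·s⁻¹·cd.

m⁻²·s⁻¹·cd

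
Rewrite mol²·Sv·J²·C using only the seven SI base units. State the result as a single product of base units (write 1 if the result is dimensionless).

kg²·m⁶·s⁻⁵·A·mol²

Sv = m²·s⁻².
J = kg·m²·s⁻².
So J² = kg²·m⁴·s⁻⁴.
C = s·A.
Combining: mol²·Sv·J²·C = mol² · (m²·s⁻²) · (kg²·m⁴·s⁻⁴) · (s·A) = kg²·m⁶·s⁻⁵·A·mol².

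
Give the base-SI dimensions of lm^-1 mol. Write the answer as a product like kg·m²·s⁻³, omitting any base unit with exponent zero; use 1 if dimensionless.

mol·cd⁻¹

lm = cd.
So lm⁻¹ = cd⁻¹.
Combining: lm⁻¹·mol = cd⁻¹ · mol = mol·cd⁻¹.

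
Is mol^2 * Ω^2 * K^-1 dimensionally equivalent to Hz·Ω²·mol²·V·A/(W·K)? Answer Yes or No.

No

Left side:
  Ω = V/A (resistance = voltage per current),
      = kg·m²·s⁻³·A⁻².
  So Ω² = kg²·m⁴·s⁻⁶·A⁻⁴.
  Combining: mol²·Ω²·K⁻¹ = mol² · (kg²·m⁴·s⁻⁶·A⁻⁴) · K⁻¹ = kg²·m⁴·s⁻⁶·A⁻⁴·K⁻¹·mol².
Right side:
  Hz = 1/s = s⁻¹ (frequency is cycles per second).
  W = J/s (power = energy per time),
      = kg·m²·s⁻³.
  So W⁻¹ = kg⁻¹·m⁻²·s³.
  Ω = V/A (resistance = voltage per current),
      = kg·m²·s⁻³·A⁻².
  So Ω² = kg²·m⁴·s⁻⁶·A⁻⁴.
  V = W/A (potential = power per current),
      = kg·m²·s⁻³·A⁻¹.
  Combining: Hz·W⁻¹·K⁻¹·Ω²·mol²·V·A = s⁻¹ · (kg⁻¹·m⁻²·s³) · K⁻¹ · (kg²·m⁴·s⁻⁶·A⁻⁴) · mol² · (kg·m²·s⁻³·A⁻¹) · A = kg²·m⁴·s⁻⁷·A⁻⁴·K⁻¹·mol².
Left is kg²·m⁴·s⁻⁶·A⁻⁴·K⁻¹·mol²; right is kg²·m⁴·s⁻⁷·A⁻⁴·K⁻¹·mol² — different.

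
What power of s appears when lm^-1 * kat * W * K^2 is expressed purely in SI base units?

lm = cd·sr = cd (luminous flux; sr is dimensionless).
So lm⁻¹ = cd⁻¹.
kat = mol/s = s⁻¹·mol (catalytic activity).
W = J/s (power = energy per time),
    = kg·m²·s⁻³.
Combining: lm⁻¹·kat·W·K² = cd⁻¹ · (s⁻¹·mol) · (kg·m²·s⁻³) · K² = kg·m²·s⁻⁴·K²·mol·cd⁻¹.
The exponent of s is -4.

-4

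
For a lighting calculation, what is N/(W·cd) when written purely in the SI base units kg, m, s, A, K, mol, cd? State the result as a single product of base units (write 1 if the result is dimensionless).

N = kg·m/s² = kg·m·s⁻² (force = mass × acceleration).
W = J/s (power = energy per time),
    = kg·m²·s⁻³.
So W⁻¹ = kg⁻¹·m⁻²·s³.
Combining: N·W⁻¹·cd⁻¹ = (kg·m·s⁻²) · (kg⁻¹·m⁻²·s³) · cd⁻¹ = m⁻¹·s·cd⁻¹.

m⁻¹·s·cd⁻¹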